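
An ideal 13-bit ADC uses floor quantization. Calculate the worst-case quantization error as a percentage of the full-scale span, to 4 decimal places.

Truncating → worst-case error = 1 LSB = V_FS/2^13, so 100/8192 = 0.012207 % of full scale.

0.0122 %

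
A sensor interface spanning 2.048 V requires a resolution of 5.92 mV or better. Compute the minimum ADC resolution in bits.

Number of steps required ≥ 2.048 V / 5.92 mV = 345.95.
Need 2^N ≥ 345.95; 2^8 = 256, 2^9 = 512.
Minimum N = 9.

9 bits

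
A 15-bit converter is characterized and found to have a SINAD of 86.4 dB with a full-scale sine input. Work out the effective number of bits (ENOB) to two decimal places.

ENOB = (SINAD − 1.76) / 6.02 = (86.4 − 1.76)/6.02 = 14.060.

14.06 bits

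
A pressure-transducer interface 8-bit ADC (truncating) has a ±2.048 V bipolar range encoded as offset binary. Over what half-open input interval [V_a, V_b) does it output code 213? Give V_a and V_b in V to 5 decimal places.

[1.36000 V, 1.37600 V)

LSB = 4.096/2^8 = 16.000 mV.
V_a = V_low + 213·LSB = 1.36 V; V_b = V_low + 214·LSB = 1.376 V.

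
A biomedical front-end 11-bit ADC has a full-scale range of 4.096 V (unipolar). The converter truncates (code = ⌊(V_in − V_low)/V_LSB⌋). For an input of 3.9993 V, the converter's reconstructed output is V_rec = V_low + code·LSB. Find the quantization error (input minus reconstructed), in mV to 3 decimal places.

1.300 mV

Step size: 4.096 V ÷ 2^11 = 2.000 mV.
(V_in − V_low)/LSB = (3.9993 − 0)/0.002 = 1999.6500 → code 1999 (floor).
Reconstructed: 3.998 V.
V_in − V_rec = 0.0013 V = 1.300 mV.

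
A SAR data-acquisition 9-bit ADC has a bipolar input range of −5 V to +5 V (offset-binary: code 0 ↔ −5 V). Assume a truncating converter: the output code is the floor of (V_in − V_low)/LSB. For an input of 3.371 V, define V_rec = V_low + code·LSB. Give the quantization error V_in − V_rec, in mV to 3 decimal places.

11.625 mV

LSB = 10/2^9 = 19.531 mV.
(3.371 − (−5))/0.0195312 = 428.5952; ⌊·⌋ gives code 428.
Code 428 maps back to (−5) + 428×0.0195312 V = 3.359375 V.
Difference: 0.011625 V → 11.625 mV.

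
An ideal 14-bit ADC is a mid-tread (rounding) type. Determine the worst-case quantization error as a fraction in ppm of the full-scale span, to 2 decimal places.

Rounding → worst-case error = ½ LSB = V_FS/2^15, so 1e+06/32768 = 30.5176 ppm of full scale.

30.52 ppm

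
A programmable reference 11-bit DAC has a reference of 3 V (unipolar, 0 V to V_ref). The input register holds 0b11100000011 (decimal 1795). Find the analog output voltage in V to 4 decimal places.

2.6294 V

LSB = 3 V / 2^11 = 1.465 mV.
Code 0b11100000011 = 1795 decimal.
V_out = 0 + 1795 × 0.00146484 V = 2.62939 V.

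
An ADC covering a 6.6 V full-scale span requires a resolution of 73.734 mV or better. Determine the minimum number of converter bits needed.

7 bits

Number of steps required ≥ 6.6 V / 73.734 mV = 89.51.
Need 2^N ≥ 89.51; 2^6 = 64, 2^7 = 128.
Minimum N = 7.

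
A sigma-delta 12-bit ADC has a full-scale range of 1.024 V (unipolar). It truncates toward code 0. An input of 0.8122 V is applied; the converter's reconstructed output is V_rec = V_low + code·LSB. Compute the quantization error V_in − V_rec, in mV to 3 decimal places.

0.200 mV

One LSB is 1.024 V / 4096 = 250.00 µV.
(0.8122 − 0)/0.00025 = 3248.8000; ⌊·⌋ gives code 3248.
Reconstructed: 0.812 V.
Difference: 0.0002 V → 0.200 mV.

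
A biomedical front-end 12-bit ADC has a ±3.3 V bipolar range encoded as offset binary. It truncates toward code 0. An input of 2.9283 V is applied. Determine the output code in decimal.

code 3865

Full-scale span = 6.6 V; LSB = 6.6/2^12 = 1.611 mV.
(V_in − V_low)/LSB = (2.9283 − (−3.3)) / 0.00161133 = 3865.321.
So the output code is 3865.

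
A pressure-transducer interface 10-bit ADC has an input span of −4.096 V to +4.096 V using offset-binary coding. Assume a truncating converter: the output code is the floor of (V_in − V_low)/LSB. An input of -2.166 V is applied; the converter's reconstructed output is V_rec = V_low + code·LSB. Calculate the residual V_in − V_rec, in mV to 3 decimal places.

2.000 mV

Step size: 8.192 V ÷ 2^10 = 8.000 mV.
Scaled input = 241.2500 LSBs, so code = 241.
V_rec = (−4.096) + 241·0.008 = -2.168 V.
Error = -2.166 − (−2.168) = 0.002 V = 2.000 mV.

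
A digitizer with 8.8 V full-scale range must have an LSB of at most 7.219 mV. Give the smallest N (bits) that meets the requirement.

11 bits

Number of steps required ≥ 8.8 V / 7.219 mV = 1219.01.
Need 2^N ≥ 1219.01; 2^10 = 1024, 2^11 = 2048.
Minimum N = 11.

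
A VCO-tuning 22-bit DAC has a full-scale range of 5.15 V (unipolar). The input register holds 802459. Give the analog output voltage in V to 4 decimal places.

LSB = 5.15 V / 2^22 = 1.23 µV.
V_out = 0 + 802459 × 1.22786e-06 V = 0.985304 V.

0.9853 V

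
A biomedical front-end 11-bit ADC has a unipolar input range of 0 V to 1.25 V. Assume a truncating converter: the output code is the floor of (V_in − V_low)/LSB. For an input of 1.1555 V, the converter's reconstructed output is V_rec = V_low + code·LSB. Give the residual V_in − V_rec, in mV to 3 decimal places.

0.104 mV

Step size: 1.25 V ÷ 2^11 = 0.610 mV.
(V_in − V_low)/LSB = (1.1555 − 0)/0.000610352 = 1893.1712 → code 1893 (floor).
V_rec = 0 + 1893·0.000610352 = 1.1553955 V.
Error = 1.1555 − 1.1553955 = 0.000104492 V = 0.104 mV.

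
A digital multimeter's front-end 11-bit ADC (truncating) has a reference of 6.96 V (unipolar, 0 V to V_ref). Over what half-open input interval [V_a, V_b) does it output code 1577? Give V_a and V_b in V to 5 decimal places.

[5.35934 V, 5.36273 V)

LSB = 6.96/2^11 = 3.398 mV.
V_a = V_low + 1577·LSB = 5.35934 V; V_b = V_low + 1578·LSB = 5.36273 V.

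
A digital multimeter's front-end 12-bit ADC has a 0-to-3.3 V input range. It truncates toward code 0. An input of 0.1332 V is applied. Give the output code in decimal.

code 165

With 4096 levels over 3.3 V, one step is 0.806 mV.
Input sits at 165.329 steps above V_low.
⌊·⌋(165.329) = 165.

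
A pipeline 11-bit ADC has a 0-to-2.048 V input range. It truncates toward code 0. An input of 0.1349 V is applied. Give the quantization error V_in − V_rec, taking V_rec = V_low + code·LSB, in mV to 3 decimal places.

LSB = 2.048/2^11 = 1.000 mV.
(0.1349 − 0)/0.001 = 134.9000; ⌊·⌋ gives code 134.
Reconstructed: 0.134 V.
Error = 0.1349 − 0.134 = 0.0009 V = 0.900 mV.

0.900 mV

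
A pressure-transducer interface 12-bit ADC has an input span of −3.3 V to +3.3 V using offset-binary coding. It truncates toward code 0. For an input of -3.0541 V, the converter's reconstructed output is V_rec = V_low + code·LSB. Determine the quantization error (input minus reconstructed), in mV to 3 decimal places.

One LSB is 6.6 V / 4096 = 1.611 mV.
(-3.0541 − (−3.3))/0.00161133 = 152.6070; ⌊·⌋ gives code 152.
Code 152 maps back to (−3.3) + 152×0.00161133 V = -3.0550781 V.
Difference: 0.000978125 V → 0.978 mV.

0.978 mV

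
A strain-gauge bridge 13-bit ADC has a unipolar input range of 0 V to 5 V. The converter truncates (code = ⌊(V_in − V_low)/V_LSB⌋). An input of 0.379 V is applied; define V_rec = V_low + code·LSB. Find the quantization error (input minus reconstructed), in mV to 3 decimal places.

0.582 mV

One LSB is 5 V / 8192 = 0.610 mV.
(V_in − V_low)/LSB = (0.379 − 0)/0.000610352 = 620.9536 → code 620 (floor).
V_rec = 0 + 620·0.000610352 = 0.37841797 V.
V_in − V_rec = 0.000582031 V = 0.582 mV.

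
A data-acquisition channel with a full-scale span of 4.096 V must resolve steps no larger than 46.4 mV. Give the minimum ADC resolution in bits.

7 bits

Number of steps required ≥ 4.096 V / 46.4 mV = 88.28.
Need 2^N ≥ 88.28; 2^6 = 64, 2^7 = 128.
Minimum N = 7.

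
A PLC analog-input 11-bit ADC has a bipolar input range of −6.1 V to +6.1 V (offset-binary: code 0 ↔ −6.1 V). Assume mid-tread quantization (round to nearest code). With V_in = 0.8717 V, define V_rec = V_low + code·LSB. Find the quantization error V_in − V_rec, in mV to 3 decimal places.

One LSB is 12.2 V / 2048 = 5.957 mV.
Scaled input = 1170.3313 LSBs, so code = 1170.
V_rec = (−6.1) + 1170·0.00595703 = 0.86972656 V.
Error = 0.8717 − 0.86972656 = 0.00197344 V = 1.973 mV.

1.973 mV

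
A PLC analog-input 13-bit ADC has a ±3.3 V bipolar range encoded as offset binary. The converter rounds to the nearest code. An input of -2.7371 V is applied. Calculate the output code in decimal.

code 699

Full-scale span = 6.6 V; LSB = 6.6/2^13 = 0.806 mV.
Input sits at 698.678 steps above V_low.
round(698.678) = 699.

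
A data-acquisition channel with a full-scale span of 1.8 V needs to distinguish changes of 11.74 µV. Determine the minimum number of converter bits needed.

Number of steps required ≥ 1.8 V / 11.74 µV = 153321.98.
Need 2^N ≥ 153321.98; 2^17 = 131072, 2^18 = 262144.
Minimum N = 18.

18 bits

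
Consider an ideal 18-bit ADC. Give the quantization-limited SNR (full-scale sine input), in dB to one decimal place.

SNR ≈ 6.02·N + 1.76 dB = 6.02·18 + 1.76 = 110.12 dB.

110.1 dB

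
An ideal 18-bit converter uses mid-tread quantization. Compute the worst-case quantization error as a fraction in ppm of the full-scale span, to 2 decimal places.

Rounding → worst-case error = ½ LSB = V_FS/2^19, so 1e+06/524288 = 1.90735 ppm of full scale.

1.91 ppm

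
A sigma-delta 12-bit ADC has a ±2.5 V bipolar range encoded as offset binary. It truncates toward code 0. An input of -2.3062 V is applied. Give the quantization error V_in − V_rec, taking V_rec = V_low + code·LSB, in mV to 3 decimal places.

0.929 mV

Step size: 5 V ÷ 2^12 = 1.221 mV.
(-2.3062 − (−2.5))/0.0012207 = 158.7610; ⌊·⌋ gives code 158.
Reconstructed: -2.3071289 V.
Difference: 0.000928906 V → 0.929 mV.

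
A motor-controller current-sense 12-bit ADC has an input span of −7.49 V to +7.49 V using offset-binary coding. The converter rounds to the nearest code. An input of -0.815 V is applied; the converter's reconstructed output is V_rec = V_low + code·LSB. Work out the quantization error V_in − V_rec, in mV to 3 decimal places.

0.562 mV

Step size: 14.98 V ÷ 2^12 = 3.657 mV.
(V_in − V_low)/LSB = (-0.815 − (−7.49))/0.00365723 = 1825.1535 → code 1825 (round).
Reconstructed: -0.81556152 V.
Error = -0.815 − (−0.81556152) = 0.000561523 V = 0.562 mV.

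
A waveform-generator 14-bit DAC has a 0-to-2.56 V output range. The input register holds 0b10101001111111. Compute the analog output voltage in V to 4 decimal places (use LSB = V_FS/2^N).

1.6998 V

LSB = 2.56 V / 2^14 = 156.25 µV.
Code 0b10101001111111 = 10879 decimal.
V_out = 0 + 10879 × 0.00015625 V = 1.69984 V.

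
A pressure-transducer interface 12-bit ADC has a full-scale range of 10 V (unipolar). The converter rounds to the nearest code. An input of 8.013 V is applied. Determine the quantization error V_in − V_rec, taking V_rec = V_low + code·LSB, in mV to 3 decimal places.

0.305 mV

One LSB is 10 V / 4096 = 2.441 mV.
(8.013 − 0)/0.00244141 = 3282.1248; round gives code 3282.
Code 3282 maps back to 0 + 3282×0.00244141 V = 8.0126953 V.
V_in − V_rec = 0.000304687 V = 0.305 mV.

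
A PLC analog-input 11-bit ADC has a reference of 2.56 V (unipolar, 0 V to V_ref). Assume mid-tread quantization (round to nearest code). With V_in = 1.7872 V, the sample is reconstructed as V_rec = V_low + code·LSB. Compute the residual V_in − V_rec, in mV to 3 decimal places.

-0.300 mV

LSB = 2.56/2^11 = 1.250 mV.
(1.7872 − 0)/0.00125 = 1429.7600; round gives code 1430.
V_rec = 0 + 1430·0.00125 = 1.7875 V.
Error = 1.7872 − 1.7875 = -0.0003 V = -0.300 mV.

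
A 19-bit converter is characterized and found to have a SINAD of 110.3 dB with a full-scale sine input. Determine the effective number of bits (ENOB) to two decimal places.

ENOB = (SINAD − 1.76) / 6.02 = (110.3 − 1.76)/6.02 = 18.030.

18.03 bits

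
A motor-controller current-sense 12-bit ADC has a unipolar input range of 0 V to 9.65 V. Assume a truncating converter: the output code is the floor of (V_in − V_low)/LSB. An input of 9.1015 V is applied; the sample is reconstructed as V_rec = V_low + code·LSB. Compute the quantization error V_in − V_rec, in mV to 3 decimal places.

0.438 mV

Step size: 9.65 V ÷ 2^12 = 2.356 mV.
(9.1015 − 0)/0.00235596 = 3863.1859; ⌊·⌋ gives code 3863.
Code 3863 maps back to 0 + 3863×0.00235596 V = 9.101062 V.
Difference: 0.000437988 V → 0.438 mV.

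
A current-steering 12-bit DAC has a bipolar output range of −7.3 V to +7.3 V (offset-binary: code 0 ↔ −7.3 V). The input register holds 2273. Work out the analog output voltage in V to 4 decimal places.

0.8020 V

LSB = 14.6 V / 2^12 = 3.564 mV.
V_out = (−7.3) + 2273 × 0.00356445 V = 0.802002 V.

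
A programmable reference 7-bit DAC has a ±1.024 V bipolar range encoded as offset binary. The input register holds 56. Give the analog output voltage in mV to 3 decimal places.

-128.000 mV

LSB = 2.048 V / 2^7 = 16.000 mV.
V_out = (−1.024) + 56 × 0.016 V = -0.128 V.
= -128.000 mV.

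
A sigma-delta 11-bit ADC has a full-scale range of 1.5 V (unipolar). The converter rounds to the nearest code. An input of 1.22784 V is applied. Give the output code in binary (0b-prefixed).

code 0b11010001100 (decimal 1676)

With 2048 levels over 1.5 V, one step is 0.732 mV.
Input sits at 1676.411 steps above V_low.
round(1676.411) = 1676.
In binary (0b-prefixed): 0b11010001100.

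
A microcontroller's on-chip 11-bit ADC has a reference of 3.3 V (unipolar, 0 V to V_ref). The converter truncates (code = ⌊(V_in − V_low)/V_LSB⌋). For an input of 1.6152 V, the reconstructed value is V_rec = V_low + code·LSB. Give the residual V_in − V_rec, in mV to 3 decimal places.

0.649 mV

LSB = 3.3/2^11 = 1.611 mV.
(V_in − V_low)/LSB = (1.6152 − 0)/0.00161133 = 1002.4029 → code 1002 (floor).
Code 1002 maps back to 0 + 1002×0.00161133 V = 1.6145508 V.
Difference: 0.000649219 V → 0.649 mV.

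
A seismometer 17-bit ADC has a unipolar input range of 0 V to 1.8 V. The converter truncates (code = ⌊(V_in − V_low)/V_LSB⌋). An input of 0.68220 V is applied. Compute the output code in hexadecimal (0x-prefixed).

LSB = 1.8 V / 131072 = 13.73 µV.
(V_in − V_low)/LSB = (0.68220 − 0) / 1.37329e-05 = 49676.288.
Floor → code 49676.
In hexadecimal (0x-prefixed): 0xC20C.

code 0xC20C (decimal 49676)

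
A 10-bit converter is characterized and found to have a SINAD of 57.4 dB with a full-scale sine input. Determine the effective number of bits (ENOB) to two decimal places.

ENOB = (SINAD − 1.76) / 6.02 = (57.4 − 1.76)/6.02 = 9.243.

9.24 bits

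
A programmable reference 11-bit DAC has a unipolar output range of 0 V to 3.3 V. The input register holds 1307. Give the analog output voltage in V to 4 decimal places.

2.1060 V

LSB = 3.3 V / 2^11 = 1.611 mV.
V_out = 0 + 1307 × 0.00161133 V = 2.10601 V.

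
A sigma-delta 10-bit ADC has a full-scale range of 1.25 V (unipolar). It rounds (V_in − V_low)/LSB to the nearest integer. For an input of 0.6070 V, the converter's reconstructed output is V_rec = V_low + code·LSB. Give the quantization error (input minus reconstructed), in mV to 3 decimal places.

Step size: 1.25 V ÷ 2^10 = 1.221 mV.
(0.6070 − 0)/0.0012207 = 497.2544; round gives code 497.
V_rec = 0 + 497·0.0012207 = 0.60668945 V.
Difference: 0.000310547 V → 0.311 mV.

0.311 mV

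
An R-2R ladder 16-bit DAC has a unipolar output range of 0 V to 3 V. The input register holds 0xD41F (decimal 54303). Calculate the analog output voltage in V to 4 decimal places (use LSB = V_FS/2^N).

2.4858 V

LSB = 3 V / 2^16 = 45.78 µV.
Code 0xD41F = 54303 decimal.
V_out = 0 + 54303 × 4.57764e-05 V = 2.48579 V.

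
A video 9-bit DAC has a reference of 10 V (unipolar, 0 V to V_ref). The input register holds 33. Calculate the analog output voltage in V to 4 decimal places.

0.6445 V

LSB = 10 V / 2^9 = 19.531 mV.
V_out = 0 + 33 × 0.0195312 V = 0.644531 V.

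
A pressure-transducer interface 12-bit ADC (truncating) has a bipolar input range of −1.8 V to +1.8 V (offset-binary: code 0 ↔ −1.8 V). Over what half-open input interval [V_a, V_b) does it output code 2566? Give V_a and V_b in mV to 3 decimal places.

[455.273 mV, 456.152 mV)

LSB = 3.6/2^12 = 0.879 mV.
V_a = V_low + 2566·LSB = 0.455273 V; V_b = V_low + 2567·LSB = 0.456152 V.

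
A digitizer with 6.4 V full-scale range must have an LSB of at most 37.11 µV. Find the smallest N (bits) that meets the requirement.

Number of steps required ≥ 6.4 V / 37.11 µV = 172460.25.
Need 2^N ≥ 172460.25; 2^17 = 131072, 2^18 = 262144.
Minimum N = 18.

18 bits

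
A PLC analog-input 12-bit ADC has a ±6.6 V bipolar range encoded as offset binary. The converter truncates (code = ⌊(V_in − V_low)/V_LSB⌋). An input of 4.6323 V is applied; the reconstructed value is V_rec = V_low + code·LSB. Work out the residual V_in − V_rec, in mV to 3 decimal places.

1.343 mV

One LSB is 13.2 V / 4096 = 3.223 mV.
(4.6323 − (−6.6))/0.00322266 = 3485.4167; ⌊·⌋ gives code 3485.
Reconstructed: 4.630957 V.
Difference: 0.00134297 V → 1.343 mV.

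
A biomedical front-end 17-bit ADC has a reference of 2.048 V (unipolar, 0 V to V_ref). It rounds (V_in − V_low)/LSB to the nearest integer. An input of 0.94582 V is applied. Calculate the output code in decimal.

LSB = 2.048 V / 131072 = 15.62 µV.
(V_in − V_low)/LSB = (0.94582 − 0) / 1.5625e-05 = 60532.480.
Round → code 60532.

code 60532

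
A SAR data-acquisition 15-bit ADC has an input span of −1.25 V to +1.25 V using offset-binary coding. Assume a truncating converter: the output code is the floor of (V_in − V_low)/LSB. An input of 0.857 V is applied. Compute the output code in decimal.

code 27616

LSB = 2.5 V / 32768 = 76.29 µV.
Input sits at 27616.870 steps above V_low.
Floor → code 27616.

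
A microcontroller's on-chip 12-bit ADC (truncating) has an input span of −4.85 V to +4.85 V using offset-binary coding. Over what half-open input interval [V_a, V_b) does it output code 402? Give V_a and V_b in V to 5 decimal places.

[-3.89800 V, -3.89563 V)

LSB = 9.7/2^12 = 2.368 mV.
V_a = V_low + 402·LSB = -3.898 V; V_b = V_low + 403·LSB = -3.89563 V.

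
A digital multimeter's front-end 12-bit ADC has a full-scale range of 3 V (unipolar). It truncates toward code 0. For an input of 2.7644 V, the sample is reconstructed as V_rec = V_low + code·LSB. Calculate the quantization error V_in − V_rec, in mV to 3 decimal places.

Step size: 3 V ÷ 2^12 = 0.732 mV.
Scaled input = 3774.3275 LSBs, so code = 3774.
Reconstructed: 2.7641602 V.
Difference: 0.000239844 V → 0.240 mV.

0.240 mV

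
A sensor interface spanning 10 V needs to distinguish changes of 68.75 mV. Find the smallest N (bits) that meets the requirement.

Number of steps required ≥ 10 V / 68.75 mV = 145.45.
Need 2^N ≥ 145.45; 2^7 = 128, 2^8 = 256.
Minimum N = 8.

8 bits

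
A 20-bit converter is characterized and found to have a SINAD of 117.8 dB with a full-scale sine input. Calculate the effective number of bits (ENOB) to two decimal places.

19.28 bits

ENOB = (SINAD − 1.76) / 6.02 = (117.8 − 1.76)/6.02 = 19.276.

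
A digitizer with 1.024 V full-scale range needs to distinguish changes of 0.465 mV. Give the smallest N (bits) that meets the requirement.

12 bits

Number of steps required ≥ 1.024 V / 0.465 mV = 2202.15.
Need 2^N ≥ 2202.15; 2^11 = 2048, 2^12 = 4096.
Minimum N = 12.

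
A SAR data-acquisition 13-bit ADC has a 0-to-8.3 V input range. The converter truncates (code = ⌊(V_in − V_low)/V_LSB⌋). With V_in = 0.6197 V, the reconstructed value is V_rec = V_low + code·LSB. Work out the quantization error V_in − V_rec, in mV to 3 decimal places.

One LSB is 8.3 V / 8192 = 1.013 mV.
(V_in − V_low)/LSB = (0.6197 − 0)/0.00101318 = 611.6364 → code 611 (floor).
V_rec = 0 + 611·0.00101318 = 0.61905518 V.
V_in − V_rec = 0.000644824 V = 0.645 mV.

0.645 mV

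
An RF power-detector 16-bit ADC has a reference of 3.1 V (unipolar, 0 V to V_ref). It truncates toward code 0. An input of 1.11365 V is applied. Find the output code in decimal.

LSB = 3.1 V / 65536 = 47.30 µV.
(V_in − V_low)/LSB = (1.11365 − 0) / 4.73022e-05 = 23543.279.
⌊·⌋(23543.279) = 23543.

code 23543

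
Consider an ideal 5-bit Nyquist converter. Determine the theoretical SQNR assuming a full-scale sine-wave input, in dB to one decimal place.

31.9 dB

SNR ≈ 6.02·N + 1.76 dB = 6.02·5 + 1.76 = 31.86 dB.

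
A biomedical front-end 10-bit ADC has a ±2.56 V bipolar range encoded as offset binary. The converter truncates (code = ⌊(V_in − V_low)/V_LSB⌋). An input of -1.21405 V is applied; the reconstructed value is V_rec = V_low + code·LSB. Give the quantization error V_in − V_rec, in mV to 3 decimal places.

Step size: 5.12 V ÷ 2^10 = 5.000 mV.
(-1.21405 − (−2.56))/0.005 = 269.1900; ⌊·⌋ gives code 269.
Code 269 maps back to (−2.56) + 269×0.005 V = -1.215 V.
V_in − V_rec = 0.00095 V = 0.950 mV.

0.950 mV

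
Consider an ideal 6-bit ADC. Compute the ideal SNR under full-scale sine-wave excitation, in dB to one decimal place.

SNR ≈ 6.02·N + 1.76 dB = 6.02·6 + 1.76 = 37.88 dB.

37.9 dB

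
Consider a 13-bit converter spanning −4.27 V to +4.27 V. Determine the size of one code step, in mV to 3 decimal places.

1.042 mV

Full-scale span = 8.54 V.
LSB = 8.54 / 2^13 = 8.54 / 8192 = 0.00104248 V = 1.042 mV.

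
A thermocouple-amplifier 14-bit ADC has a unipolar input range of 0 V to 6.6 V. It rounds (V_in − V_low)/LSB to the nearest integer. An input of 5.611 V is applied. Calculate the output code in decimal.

LSB = 6.6 V / 16384 = 402.83 µV.
(V_in − V_low)/LSB = (5.611 − 0) / 0.000402832 = 13928.882.
round(13928.882) = 13929.

code 13929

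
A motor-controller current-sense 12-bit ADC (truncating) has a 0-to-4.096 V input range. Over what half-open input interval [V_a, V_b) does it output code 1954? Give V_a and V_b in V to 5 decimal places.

[1.95400 V, 1.95500 V)

LSB = 4.096/2^12 = 1.000 mV.
V_a = V_low + 1954·LSB = 1.954 V; V_b = V_low + 1955·LSB = 1.955 V.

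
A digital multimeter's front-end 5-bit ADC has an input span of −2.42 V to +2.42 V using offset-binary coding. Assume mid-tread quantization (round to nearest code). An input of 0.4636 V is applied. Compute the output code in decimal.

Full-scale span = 4.84 V; LSB = 4.84/2^5 = 151.250 mV.
Input sits at 19.065 steps above V_low.
round(19.065) = 19.

code 19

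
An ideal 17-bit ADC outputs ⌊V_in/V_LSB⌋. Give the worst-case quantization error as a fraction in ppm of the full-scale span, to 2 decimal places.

7.63 ppm

Truncating → worst-case error = 1 LSB = V_FS/2^17, so 1e+06/131072 = 7.62939 ppm of full scale.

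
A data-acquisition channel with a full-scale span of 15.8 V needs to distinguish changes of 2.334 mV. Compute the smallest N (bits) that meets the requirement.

Number of steps required ≥ 15.8 V / 2.334 mV = 6769.49.
Need 2^N ≥ 6769.49; 2^12 = 4096, 2^13 = 8192.
Minimum N = 13.

13 bits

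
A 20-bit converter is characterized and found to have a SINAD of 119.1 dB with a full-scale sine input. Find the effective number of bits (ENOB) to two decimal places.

19.49 bits

ENOB = (SINAD − 1.76) / 6.02 = (119.1 − 1.76)/6.02 = 19.492.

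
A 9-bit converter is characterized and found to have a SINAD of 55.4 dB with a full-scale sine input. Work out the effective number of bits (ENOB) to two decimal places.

ENOB = (SINAD − 1.76) / 6.02 = (55.4 − 1.76)/6.02 = 8.910.

8.91 bits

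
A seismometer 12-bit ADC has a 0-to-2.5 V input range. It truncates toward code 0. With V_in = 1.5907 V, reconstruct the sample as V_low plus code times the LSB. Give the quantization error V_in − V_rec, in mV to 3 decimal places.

0.124 mV

LSB = 2.5/2^12 = 0.610 mV.
Scaled input = 2606.2029 LSBs, so code = 2606.
Reconstructed: 1.5905762 V.
V_in − V_rec = 0.000123828 V = 0.124 mV.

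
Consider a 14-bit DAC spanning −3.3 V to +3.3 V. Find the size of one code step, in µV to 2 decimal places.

Full-scale span = 6.6 V.
LSB = 6.6 / 2^14 = 6.6 / 16384 = 0.000402832 V = 402.83 µV.

402.83 µV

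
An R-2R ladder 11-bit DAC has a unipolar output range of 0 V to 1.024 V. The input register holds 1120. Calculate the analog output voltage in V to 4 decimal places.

LSB = 1.024 V / 2^11 = 0.500 mV.
V_out = 0 + 1120 × 0.0005 V = 0.56 V.

0.5600 V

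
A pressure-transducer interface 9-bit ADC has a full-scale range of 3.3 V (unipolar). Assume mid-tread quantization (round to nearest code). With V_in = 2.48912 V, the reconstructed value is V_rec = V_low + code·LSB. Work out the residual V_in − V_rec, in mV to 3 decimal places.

1.229 mV

One LSB is 3.3 V / 512 = 6.445 mV.
(V_in − V_low)/LSB = (2.48912 − 0)/0.00644531 = 386.1907 → code 386 (round).
V_rec = 0 + 386·0.00644531 = 2.4878906 V.
Error = 2.48912 − 2.4878906 = 0.00122937 V = 1.229 mV.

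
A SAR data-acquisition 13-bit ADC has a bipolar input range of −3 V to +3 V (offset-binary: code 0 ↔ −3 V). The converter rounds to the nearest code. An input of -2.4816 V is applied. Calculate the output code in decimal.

With 8192 levels over 6 V, one step is 0.732 mV.
(-2.4816 − (−3)) / 0.000732422 = 707.789 LSBs.
round(707.789) = 708.

code 708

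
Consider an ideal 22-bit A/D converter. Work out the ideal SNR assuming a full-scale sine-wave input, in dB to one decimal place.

134.2 dB

SNR ≈ 6.02·N + 1.76 dB = 6.02·22 + 1.76 = 134.20 dB.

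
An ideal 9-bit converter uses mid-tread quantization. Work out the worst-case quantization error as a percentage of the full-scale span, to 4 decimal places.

Rounding → worst-case error = ½ LSB = V_FS/2^10, so 100/1024 = 0.0976562 % of full scale.

0.0977 %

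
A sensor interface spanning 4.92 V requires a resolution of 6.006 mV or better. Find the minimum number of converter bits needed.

10 bits

Number of steps required ≥ 4.92 V / 6.006 mV = 819.18.
Need 2^N ≥ 819.18; 2^9 = 512, 2^10 = 1024.
Minimum N = 10.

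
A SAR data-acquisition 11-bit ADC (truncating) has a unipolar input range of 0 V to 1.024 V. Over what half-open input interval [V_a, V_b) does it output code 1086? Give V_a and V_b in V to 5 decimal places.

[0.54300 V, 0.54350 V)

LSB = 1.024/2^11 = 0.500 mV.
V_a = V_low + 1086·LSB = 0.543 V; V_b = V_low + 1087·LSB = 0.5435 V.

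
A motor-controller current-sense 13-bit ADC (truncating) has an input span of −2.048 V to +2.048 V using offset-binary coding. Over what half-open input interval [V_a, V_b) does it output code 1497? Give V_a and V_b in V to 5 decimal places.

[-1.29950 V, -1.29900 V)

LSB = 4.096/2^13 = 0.500 mV.
V_a = V_low + 1497·LSB = -1.2995 V; V_b = V_low + 1498·LSB = -1.299 V.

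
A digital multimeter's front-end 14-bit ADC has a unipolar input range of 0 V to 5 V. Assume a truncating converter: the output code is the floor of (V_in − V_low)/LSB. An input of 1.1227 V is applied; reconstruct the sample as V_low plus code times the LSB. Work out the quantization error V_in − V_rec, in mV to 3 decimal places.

0.263 mV

Step size: 5 V ÷ 2^14 = 305.18 µV.
Scaled input = 3678.8634 LSBs, so code = 3678.
V_rec = 0 + 3678·0.000305176 = 1.1224365 V.
Error = 1.1227 − 1.1224365 = 0.000263477 V = 0.263 mV.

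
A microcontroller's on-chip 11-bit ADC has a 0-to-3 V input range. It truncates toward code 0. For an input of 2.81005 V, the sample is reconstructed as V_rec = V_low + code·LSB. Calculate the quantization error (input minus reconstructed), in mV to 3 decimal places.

Step size: 3 V ÷ 2^11 = 1.465 mV.
Scaled input = 1918.3275 LSBs, so code = 1918.
V_rec = 0 + 1918·0.00146484 = 2.8095703 V.
Difference: 0.000479688 V → 0.480 mV.

0.480 mV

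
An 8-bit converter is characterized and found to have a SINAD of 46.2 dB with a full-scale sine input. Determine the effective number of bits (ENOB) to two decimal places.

7.38 bits

ENOB = (SINAD − 1.76) / 6.02 = (46.2 − 1.76)/6.02 = 7.382.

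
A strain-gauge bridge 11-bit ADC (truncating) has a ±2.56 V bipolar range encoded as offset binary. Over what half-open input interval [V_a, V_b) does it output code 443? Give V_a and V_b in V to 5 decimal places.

[-1.45250 V, -1.45000 V)

LSB = 5.12/2^11 = 2.500 mV.
V_a = V_low + 443·LSB = -1.4525 V; V_b = V_low + 444·LSB = -1.45 V.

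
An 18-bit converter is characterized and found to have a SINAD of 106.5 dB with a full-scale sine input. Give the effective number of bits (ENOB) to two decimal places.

17.40 bits

ENOB = (SINAD − 1.76) / 6.02 = (106.5 − 1.76)/6.02 = 17.399.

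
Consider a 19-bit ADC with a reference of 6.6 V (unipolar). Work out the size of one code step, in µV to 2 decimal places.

Full-scale span = 6.6 V.
LSB = 6.6 / 2^19 = 6.6 / 524288 = 1.25885e-05 V = 12.59 µV.

12.59 µV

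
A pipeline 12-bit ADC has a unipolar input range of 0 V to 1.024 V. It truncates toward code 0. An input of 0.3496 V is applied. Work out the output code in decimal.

LSB = 1.024 V / 4096 = 250.00 µV.
(V_in − V_low)/LSB = (0.3496 − 0) / 0.00025 = 1398.400.
⌊·⌋(1398.400) = 1398.

code 1398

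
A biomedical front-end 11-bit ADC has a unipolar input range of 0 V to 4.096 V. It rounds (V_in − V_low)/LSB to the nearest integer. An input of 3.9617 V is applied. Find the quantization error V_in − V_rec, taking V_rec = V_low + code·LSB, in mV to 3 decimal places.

-0.300 mV

One LSB is 4.096 V / 2048 = 2.000 mV.
(V_in − V_low)/LSB = (3.9617 − 0)/0.002 = 1980.8500 → code 1981 (round).
V_rec = 0 + 1981·0.002 = 3.962 V.
Difference: -0.0003 V → -0.300 mV.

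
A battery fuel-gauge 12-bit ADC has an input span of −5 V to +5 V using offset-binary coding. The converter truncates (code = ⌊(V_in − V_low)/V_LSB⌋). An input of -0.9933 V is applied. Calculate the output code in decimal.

LSB = 10 V / 4096 = 2.441 mV.
(V_in − V_low)/LSB = (-0.9933 − (−5)) / 0.00244141 = 1641.144.
Floor → code 1641.

code 1641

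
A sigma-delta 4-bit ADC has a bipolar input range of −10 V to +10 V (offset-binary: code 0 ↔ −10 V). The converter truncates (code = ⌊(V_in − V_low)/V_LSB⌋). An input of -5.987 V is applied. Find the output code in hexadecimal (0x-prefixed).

code 0x3 (decimal 3)

LSB = 20 V / 16 = 1.2500 V.
(-5.987 − (−10)) / 1.25 = 3.210 LSBs.
Floor → code 3.
In hexadecimal (0x-prefixed): 0x3.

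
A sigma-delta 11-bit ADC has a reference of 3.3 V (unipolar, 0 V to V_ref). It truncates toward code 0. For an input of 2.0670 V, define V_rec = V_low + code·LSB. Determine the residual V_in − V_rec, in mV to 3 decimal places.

1.277 mV

LSB = 3.3/2^11 = 1.611 mV.
(2.0670 − 0)/0.00161133 = 1282.7927; ⌊·⌋ gives code 1282.
Code 1282 maps back to 0 + 1282×0.00161133 V = 2.0657227 V.
Difference: 0.00127734 V → 1.277 mV.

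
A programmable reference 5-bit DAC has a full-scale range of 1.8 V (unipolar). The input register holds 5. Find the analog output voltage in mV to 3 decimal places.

LSB = 1.8 V / 2^5 = 56.250 mV.
V_out = 0 + 5 × 0.05625 V = 0.28125 V.
= 281.250 mV.

281.250 mV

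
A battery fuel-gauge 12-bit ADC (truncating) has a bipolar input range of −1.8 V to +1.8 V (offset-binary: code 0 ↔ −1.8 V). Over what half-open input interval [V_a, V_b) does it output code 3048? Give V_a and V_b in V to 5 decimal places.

[0.87891 V, 0.87979 V)

LSB = 3.6/2^12 = 0.879 mV.
V_a = V_low + 3048·LSB = 0.878906 V; V_b = V_low + 3049·LSB = 0.879785 V.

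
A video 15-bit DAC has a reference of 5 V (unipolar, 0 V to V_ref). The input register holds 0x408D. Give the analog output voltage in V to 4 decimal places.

LSB = 5 V / 2^15 = 152.59 µV.
Code 0x408D = 16525 decimal.
V_out = 0 + 16525 × 0.000152588 V = 2.52151 V.

2.5215 V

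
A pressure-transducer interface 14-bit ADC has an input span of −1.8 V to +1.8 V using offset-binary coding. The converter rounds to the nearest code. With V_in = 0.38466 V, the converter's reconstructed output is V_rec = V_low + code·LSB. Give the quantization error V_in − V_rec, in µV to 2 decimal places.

Step size: 3.6 V ÷ 2^14 = 219.73 µV.
(0.38466 − (−1.8))/0.000219727 = 9942.6304; round gives code 9943.
V_rec = (−1.8) + 9943·0.000219727 = 0.38474121 V.
V_in − V_rec = -8.12109e-05 V = -81.21 µV.

-81.21 µV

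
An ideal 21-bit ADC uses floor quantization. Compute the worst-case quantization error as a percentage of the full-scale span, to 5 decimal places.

Truncating → worst-case error = 1 LSB = V_FS/2^21, so 100/2097152 = 4.76837e-05 % of full scale.

0.00005 %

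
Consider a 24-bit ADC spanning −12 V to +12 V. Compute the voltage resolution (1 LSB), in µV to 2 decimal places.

1.43 µV

Full-scale span = 24 V.
LSB = 24 / 2^24 = 24 / 16777216 = 1.43051e-06 V = 1.43 µV.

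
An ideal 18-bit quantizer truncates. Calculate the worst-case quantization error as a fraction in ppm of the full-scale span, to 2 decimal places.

3.81 ppm

Truncating → worst-case error = 1 LSB = V_FS/2^18, so 1e+06/262144 = 3.8147 ppm of full scale.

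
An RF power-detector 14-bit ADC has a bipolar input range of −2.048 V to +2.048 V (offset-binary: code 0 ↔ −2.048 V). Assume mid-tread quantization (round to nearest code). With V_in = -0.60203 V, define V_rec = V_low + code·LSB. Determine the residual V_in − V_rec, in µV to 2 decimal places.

Step size: 4.096 V ÷ 2^14 = 250.00 µV.
Scaled input = 5783.8800 LSBs, so code = 5784.
V_rec = (−2.048) + 5784·0.00025 = -0.602 V.
Error = -0.60203 − (−0.602) = -3e-05 V = -30.00 µV.

-30.00 µV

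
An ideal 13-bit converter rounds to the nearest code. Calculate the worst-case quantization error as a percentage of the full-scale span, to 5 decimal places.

Rounding → worst-case error = ½ LSB = V_FS/2^14, so 100/16384 = 0.00610352 % of full scale.

0.00610 %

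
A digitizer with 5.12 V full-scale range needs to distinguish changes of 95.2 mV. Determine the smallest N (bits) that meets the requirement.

6 bits

Number of steps required ≥ 5.12 V / 95.2 mV = 53.78.
Need 2^N ≥ 53.78; 2^5 = 32, 2^6 = 64.
Minimum N = 6.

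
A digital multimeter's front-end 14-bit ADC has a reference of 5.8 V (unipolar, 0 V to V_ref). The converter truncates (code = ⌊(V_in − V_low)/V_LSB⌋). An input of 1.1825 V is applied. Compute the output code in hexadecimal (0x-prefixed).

code 0xD0C (decimal 3340)

LSB = 5.8 V / 16384 = 354.00 µV.
(1.1825 − 0) / 0.000354004 = 3340.359 LSBs.
⌊·⌋(3340.359) = 3340.
In hexadecimal (0x-prefixed): 0xD0C.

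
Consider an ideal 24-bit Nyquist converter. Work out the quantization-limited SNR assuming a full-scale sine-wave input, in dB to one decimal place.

146.2 dB

SNR ≈ 6.02·N + 1.76 dB = 6.02·24 + 1.76 = 146.24 dB.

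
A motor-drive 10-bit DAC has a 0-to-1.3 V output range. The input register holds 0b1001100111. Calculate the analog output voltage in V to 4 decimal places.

0.7808 V

LSB = 1.3 V / 2^10 = 1.270 mV.
Code 0b1001100111 = 615 decimal.
V_out = 0 + 615 × 0.00126953 V = 0.780762 V.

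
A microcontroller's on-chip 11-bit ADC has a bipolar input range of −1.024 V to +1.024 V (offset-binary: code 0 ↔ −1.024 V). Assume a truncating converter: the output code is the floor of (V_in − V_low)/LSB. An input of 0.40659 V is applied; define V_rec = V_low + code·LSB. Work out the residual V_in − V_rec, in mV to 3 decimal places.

LSB = 2.048/2^11 = 1.000 mV.
Scaled input = 1430.5900 LSBs, so code = 1430.
Code 1430 maps back to (−1.024) + 1430×0.001 V = 0.406 V.
Difference: 0.00059 V → 0.590 mV.

0.590 mV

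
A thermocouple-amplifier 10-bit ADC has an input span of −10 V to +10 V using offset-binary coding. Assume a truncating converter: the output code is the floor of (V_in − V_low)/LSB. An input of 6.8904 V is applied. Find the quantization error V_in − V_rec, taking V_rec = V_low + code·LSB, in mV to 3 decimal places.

LSB = 20/2^10 = 19.531 mV.
(V_in − V_low)/LSB = (6.8904 − (−10))/0.0195312 = 864.7885 → code 864 (floor).
V_rec = (−10) + 864·0.0195312 = 6.875 V.
V_in − V_rec = 0.0154 V = 15.400 mV.

15.400 mV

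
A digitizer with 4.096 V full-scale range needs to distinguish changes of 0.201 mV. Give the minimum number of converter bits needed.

15 bits

Number of steps required ≥ 4.096 V / 0.201 mV = 20378.11.
Need 2^N ≥ 20378.11; 2^14 = 16384, 2^15 = 32768.
Minimum N = 15.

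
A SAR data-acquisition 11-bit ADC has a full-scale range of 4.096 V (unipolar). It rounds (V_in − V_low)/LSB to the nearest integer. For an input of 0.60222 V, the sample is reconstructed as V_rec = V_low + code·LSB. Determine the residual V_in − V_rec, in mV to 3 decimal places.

Step size: 4.096 V ÷ 2^11 = 2.000 mV.
(V_in − V_low)/LSB = (0.60222 − 0)/0.002 = 301.1100 → code 301 (round).
V_rec = 0 + 301·0.002 = 0.602 V.
Difference: 0.00022 V → 0.220 mV.

0.220 mV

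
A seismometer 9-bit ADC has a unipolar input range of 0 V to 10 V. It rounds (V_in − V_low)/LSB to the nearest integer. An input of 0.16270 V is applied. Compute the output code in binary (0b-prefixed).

code 0b1000 (decimal 8)

LSB = 10 V / 512 = 19.531 mV.
(0.16270 − 0) / 0.0195312 = 8.330 LSBs.
Round → code 8.
In binary (0b-prefixed): 0b1000.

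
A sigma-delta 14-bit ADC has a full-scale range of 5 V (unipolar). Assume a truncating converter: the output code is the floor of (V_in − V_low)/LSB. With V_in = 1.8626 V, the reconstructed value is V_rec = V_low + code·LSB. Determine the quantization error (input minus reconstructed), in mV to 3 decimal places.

Step size: 5 V ÷ 2^14 = 305.18 µV.
Scaled input = 6103.3677 LSBs, so code = 6103.
V_rec = 0 + 6103·0.000305176 = 1.8624878 V.
V_in − V_rec = 0.000112207 V = 0.112 mV.

0.112 mV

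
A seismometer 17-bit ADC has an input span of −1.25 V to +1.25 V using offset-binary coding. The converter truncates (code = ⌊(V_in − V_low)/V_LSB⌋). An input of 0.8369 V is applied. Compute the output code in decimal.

code 109413

With 131072 levels over 2.5 V, one step is 19.07 µV.
Input sits at 109413.663 steps above V_low.
Floor → code 109413.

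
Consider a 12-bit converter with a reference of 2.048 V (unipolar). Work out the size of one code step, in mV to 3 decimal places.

0.500 mV

Full-scale span = 2.048 V.
LSB = 2.048 / 2^12 = 2.048 / 4096 = 0.0005 V = 0.500 mV.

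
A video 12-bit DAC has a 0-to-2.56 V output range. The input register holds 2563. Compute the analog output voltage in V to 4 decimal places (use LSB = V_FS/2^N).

1.6019 V

LSB = 2.56 V / 2^12 = 0.625 mV.
V_out = 0 + 2563 × 0.000625 V = 1.60187 V.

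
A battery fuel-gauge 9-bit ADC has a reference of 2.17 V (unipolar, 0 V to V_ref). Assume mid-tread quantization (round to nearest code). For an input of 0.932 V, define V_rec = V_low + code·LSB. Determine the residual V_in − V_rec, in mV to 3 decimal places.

One LSB is 2.17 V / 512 = 4.238 mV.
Scaled input = 219.9005 LSBs, so code = 220.
Reconstructed: 0.93242187 V.
Error = 0.932 − 0.93242187 = -0.000421875 V = -0.422 mV.

-0.422 mV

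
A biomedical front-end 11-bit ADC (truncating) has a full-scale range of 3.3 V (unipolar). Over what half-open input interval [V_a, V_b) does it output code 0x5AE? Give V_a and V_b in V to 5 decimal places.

[2.34287 V, 2.34448 V)

LSB = 3.3/2^11 = 1.611 mV.
Code 0x5AE = 1454 decimal.
V_a = V_low + 1454·LSB = 2.34287 V; V_b = V_low + 1455·LSB = 2.34448 V.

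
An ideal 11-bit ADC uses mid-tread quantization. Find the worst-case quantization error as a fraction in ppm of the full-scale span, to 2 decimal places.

244.14 ppm

Rounding → worst-case error = ½ LSB = V_FS/2^12, so 1e+06/4096 = 244.141 ppm of full scale.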